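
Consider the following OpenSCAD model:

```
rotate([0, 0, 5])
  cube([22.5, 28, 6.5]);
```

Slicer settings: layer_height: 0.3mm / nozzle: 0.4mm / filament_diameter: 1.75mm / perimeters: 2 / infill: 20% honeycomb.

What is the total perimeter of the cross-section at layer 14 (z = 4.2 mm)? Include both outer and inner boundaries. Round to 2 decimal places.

101.00 mm

At z = 4.2 mm: the 22.5×28 cube contributes its full rectangle (perimeter 101.00 mm); (rotated 5° about Z; rotation is an isometry so areas/perimeters/island counts are preserved). Overall, the cross-section is a single solid region. Total boundary length (outer) = 101.00 mm.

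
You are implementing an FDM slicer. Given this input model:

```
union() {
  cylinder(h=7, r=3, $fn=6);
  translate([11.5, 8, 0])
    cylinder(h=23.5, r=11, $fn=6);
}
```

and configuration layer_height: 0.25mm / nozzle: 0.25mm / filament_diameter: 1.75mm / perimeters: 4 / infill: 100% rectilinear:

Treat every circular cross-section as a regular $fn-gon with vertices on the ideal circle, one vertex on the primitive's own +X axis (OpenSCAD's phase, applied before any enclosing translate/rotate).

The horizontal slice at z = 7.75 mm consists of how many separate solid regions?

At z = 7.75 mm: the cylinder is not intersected at this z (z outside [0, 7]); the r=11 cylinder at (11.5, 8) gives a regular 6-gon of circumradius 11 (constant along its height); Combining (union): only the r=11 cylinder at (11.5, 8) is present, so the union is just that shape — 1 connected region. The result has 1 disconnected region.

1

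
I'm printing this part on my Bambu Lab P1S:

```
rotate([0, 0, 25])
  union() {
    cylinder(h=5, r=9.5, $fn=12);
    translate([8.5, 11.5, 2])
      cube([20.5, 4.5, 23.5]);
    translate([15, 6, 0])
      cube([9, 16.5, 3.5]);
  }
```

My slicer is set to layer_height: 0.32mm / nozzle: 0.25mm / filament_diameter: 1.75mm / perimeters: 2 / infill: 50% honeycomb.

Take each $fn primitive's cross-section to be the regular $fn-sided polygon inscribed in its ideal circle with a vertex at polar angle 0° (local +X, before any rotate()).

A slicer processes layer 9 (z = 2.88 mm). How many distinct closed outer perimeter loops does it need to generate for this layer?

At z = 2.88 mm: the cylinder: section is a regular 12-gon, circumradius r=9.5; the 20.5×4.5 cube at (8.5, 11.5) contributes its full rectangle; the cube at (15, 6) (footprint 9×16.5) is included at this height; Taking the union: the regions partially overlap (shared area 40.50 mm²), so overlapping operands fuse into one piece — 2 connected regions; (whole slice rotated 25° about Z — lengths, areas and connectivity unchanged). The result has 2 disconnected regions.

2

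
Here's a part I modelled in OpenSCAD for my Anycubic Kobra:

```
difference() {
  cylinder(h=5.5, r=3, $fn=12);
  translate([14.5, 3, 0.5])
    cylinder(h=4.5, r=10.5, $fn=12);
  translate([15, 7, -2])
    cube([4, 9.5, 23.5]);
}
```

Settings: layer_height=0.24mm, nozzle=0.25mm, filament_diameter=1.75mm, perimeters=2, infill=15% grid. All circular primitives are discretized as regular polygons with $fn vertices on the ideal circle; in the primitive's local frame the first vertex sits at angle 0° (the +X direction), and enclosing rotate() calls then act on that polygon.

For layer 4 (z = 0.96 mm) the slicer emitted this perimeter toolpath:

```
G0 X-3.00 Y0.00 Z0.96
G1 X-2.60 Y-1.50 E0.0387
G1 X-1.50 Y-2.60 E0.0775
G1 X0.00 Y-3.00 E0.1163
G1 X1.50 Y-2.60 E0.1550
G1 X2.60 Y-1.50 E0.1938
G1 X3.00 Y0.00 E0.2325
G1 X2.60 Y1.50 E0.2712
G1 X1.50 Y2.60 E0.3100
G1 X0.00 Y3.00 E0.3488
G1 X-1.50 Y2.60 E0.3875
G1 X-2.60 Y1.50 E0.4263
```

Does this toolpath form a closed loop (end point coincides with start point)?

Start point (G0): (-3.00, 0.00). End point (last G1): the path does not return to the start — open.

no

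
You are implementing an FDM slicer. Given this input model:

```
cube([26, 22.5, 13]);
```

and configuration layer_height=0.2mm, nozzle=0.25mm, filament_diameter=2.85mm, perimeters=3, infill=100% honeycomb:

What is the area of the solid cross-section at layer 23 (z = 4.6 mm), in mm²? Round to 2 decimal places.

At z = 4.6 mm: the cube (footprint 26×22.5) is included at this height (area 585.00 mm²). Overall, the cross-section is a single solid region. Net area = 585.00 mm².

585.00 mm²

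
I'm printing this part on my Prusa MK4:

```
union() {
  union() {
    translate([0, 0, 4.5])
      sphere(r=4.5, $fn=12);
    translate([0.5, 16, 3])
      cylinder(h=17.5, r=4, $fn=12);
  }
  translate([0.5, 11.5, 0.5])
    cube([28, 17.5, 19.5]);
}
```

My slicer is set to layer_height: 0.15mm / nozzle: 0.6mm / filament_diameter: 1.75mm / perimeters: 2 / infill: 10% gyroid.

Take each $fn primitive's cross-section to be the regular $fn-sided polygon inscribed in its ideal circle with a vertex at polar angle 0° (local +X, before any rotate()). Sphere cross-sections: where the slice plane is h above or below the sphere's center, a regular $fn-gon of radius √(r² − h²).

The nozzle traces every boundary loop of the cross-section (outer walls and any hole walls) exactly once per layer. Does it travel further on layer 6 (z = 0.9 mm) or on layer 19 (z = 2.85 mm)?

layer 19 (z = 2.85 mm)

Layer 6 (z = 0.9): the r=4.5 sphere contributes a regular 12-gon of circumradius √(4.5²−3.6²) = 2.700 (perimeter = 2·12·2.700·sin(180°/12) = 16.77 mm); the cylinder at (0.5, 16) is absent (z outside [3, 20.5]); Combining (union): only the r=4.5 sphere is present, so the union is just that shape — boundary = 16.77 mm; the cube at (0.5, 11.5) is present — its section is the full 28×17.5 rectangle (perimeter 91.00 mm); Merging all regions: the 2 present regions are separate (no shared area or edge), so areas and boundary lengths simply add and each stays a separate island — boundary = 107.77 mm. So its perimeter = 107.77 mm. Layer 19 (z = 2.85): the r=4.5 sphere contributes a regular 12-gon of circumradius √(4.5²−1.65²) = 4.187 (perimeter = 2·12·4.187·sin(180°/12) = 26.01 mm); the cylinder at (0.5, 16) is not intersected at this z (z outside [3, 20.5]); Merging all regions: only the r=4.5 sphere is present, so the union is just that shape — boundary = 26.01 mm; the 28×17.5 cube at (0.5, 11.5) contributes its full rectangle (perimeter 91.00 mm); Taking the union: the 2 present regions are separate (no shared area or edge), so areas and boundary lengths simply add and each stays a separate island — boundary = 117.01 mm. So its perimeter = 117.01 mm. Layer 19 is larger (117.01 vs 107.77 mm).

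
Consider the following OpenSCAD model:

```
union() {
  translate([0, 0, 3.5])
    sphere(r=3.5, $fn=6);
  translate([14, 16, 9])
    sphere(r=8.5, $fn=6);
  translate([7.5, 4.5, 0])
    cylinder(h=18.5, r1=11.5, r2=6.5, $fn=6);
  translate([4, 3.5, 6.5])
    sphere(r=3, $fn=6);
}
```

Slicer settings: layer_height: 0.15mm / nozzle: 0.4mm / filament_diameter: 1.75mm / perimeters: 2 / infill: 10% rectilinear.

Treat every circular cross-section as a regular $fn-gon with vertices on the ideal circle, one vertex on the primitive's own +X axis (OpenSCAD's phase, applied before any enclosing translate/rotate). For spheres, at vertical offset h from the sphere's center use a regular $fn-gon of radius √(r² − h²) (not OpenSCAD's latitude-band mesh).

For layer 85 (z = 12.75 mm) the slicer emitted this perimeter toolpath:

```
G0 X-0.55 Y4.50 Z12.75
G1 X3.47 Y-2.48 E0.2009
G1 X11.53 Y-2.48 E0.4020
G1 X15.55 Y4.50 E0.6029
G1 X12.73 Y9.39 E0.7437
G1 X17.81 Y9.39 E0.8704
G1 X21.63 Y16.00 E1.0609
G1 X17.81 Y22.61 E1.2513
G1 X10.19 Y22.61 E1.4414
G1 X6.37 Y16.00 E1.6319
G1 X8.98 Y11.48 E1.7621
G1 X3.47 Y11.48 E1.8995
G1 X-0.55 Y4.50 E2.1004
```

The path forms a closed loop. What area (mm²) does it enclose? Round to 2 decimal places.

314.55 mm²

Apply the shoelace formula to the sequence of (X, Y) vertices; enclosed area = 314.55 mm².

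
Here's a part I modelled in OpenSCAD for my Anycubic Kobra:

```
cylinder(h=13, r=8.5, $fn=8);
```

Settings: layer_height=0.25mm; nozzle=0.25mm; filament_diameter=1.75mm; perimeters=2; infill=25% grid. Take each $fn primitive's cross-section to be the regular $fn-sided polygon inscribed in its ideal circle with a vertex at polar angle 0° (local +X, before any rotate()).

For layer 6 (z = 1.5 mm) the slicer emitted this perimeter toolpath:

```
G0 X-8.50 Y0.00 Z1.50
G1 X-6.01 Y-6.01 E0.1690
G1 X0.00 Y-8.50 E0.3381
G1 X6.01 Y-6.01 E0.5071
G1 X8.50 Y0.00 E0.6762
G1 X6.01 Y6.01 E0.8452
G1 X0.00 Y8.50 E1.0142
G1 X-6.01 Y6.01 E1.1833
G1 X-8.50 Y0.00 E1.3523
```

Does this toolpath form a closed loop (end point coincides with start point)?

yes

Start point (G0): (-8.50, 0.00). End point (last G1): the path returns to the start — closed.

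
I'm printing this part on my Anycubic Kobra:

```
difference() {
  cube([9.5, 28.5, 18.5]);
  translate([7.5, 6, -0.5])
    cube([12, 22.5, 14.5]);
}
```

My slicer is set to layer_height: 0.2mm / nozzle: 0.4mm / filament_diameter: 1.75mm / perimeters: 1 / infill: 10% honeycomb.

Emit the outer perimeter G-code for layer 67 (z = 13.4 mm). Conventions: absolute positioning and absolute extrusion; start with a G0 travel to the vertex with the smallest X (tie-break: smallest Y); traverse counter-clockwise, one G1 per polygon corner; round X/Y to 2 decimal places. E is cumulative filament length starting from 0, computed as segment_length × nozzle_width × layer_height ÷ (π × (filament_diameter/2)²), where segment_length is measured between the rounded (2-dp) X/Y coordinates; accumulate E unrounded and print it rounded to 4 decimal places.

G0 X0.00 Y0.00 Z13.40
G1 X9.50 Y0.00 E0.3160
G1 X9.50 Y6.00 E0.5155
G1 X7.50 Y6.00 E0.5821
G1 X7.50 Y28.50 E1.3304
G1 X0.00 Y28.50 E1.5799
G1 X0.00 Y0.00 E2.5278

At z = 13.4 mm: the cube is present — its section is the full 9.5×28.5 rectangle; the cube at (7.5, 6) is present — its section is the full 12×22.5 rectangle; Taking the first minus the rest: starting from the 9.5×28.5 cube, the 12×22.5 cube at (7.5, 6) partially overlaps it — only the 45.00 mm² overlap (of its 270.00 mm²) is removed, clipping the outline — 1 connected region. The outline is a single polygon with 6 vertices. Extrusion per mm of travel: 0.4 × 0.2 / (π × 0.875²) = 0.033260. Accumulating E over each segment gives final E = 2.5278.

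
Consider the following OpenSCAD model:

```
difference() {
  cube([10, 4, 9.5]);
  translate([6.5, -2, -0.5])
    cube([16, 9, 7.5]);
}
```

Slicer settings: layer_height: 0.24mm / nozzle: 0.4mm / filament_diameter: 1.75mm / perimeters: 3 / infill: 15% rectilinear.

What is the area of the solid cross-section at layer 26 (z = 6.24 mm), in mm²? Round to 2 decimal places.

26.00 mm²

At z = 6.24 mm: the cube (footprint 10×4) is included at this height (area 40.00 mm²); the 16×9 cube at (6.5, -2) contributes its full rectangle (area 144.00 mm²); After the difference (first − rest): starting from the 10×4 cube (40.00 mm²), the 16×9 cube at (6.5, -2) partially overlaps it — only the 14.00 mm² overlap (of its 144.00 mm²) is removed, clipping the outline — area = 26.00 mm². Overall, the cross-section is a single solid region. Net area = 26.00 mm².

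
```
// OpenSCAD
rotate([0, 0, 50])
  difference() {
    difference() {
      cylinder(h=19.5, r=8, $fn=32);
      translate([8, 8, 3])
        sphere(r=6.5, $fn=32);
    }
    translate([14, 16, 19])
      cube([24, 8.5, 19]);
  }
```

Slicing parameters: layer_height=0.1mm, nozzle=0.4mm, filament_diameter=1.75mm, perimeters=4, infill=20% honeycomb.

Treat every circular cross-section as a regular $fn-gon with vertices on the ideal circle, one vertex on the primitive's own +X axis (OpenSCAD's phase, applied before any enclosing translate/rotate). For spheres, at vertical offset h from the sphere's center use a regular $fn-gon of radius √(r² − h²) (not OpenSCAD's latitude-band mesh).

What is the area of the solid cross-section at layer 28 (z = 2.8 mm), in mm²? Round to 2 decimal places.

At z = 2.8 mm: the r=8 cylinder contributes a regular 32-gon of circumradius 8 (area = (32/2)·8.000²·sin(360°/32) = 199.77 mm²); the sphere at (8, 8): section is a regular 32-gon, circumradius = √(r²−h²) = √(6.5²−0.2²) = 6.497 (area = (32/2)·6.497²·sin(360°/32) = 131.76 mm²); After the difference (first − rest): starting from the r=8 cylinder (199.77 mm²), the r=6.5 sphere at (8, 8) partially overlaps it — only the 19.11 mm² overlap (of its 131.76 mm²) is removed, clipping the outline — area = 180.67 mm²; the cube at (14, 16) does not reach this height (z outside [19, 38]); After the difference (first − rest): none of the subtracted shapes is present at this height, so the result so far is unchanged — area = 180.67 mm²; (rotated 50° about Z; rotation is an isometry so areas/perimeters/island counts are preserved). Overall, the cross-section is a single solid region. Net area = 180.67 mm².

180.67 mm²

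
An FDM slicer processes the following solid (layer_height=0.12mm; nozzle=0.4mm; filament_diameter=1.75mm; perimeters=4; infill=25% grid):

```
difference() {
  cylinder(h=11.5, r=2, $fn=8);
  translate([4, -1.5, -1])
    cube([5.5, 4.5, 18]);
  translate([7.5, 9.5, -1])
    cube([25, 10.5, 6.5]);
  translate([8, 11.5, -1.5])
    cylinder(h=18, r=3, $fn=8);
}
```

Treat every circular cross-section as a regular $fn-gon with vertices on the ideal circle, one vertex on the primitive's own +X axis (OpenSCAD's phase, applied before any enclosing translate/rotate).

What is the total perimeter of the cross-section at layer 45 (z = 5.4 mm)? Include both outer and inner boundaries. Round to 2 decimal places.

12.25 mm

At z = 5.4 mm: the cylinder: section is a regular 8-gon, circumradius r=2 (perimeter = 2·8·2.000·sin(180°/8) = 12.25 mm); the 5.5×4.5 cube at (4, -1.5) contributes its full rectangle (perimeter 20.00 mm); the 25×10.5 cube at (7.5, 9.5) contributes its full rectangle (perimeter 71.00 mm); the r=3 cylinder at (8, 11.5) contributes a regular 8-gon of circumradius 3 (perimeter = 2·8·3.000·sin(180°/8) = 18.37 mm); Taking the first minus the rest: starting from the r=2 cylinder, the 5.5×4.5 cube at (4, -1.5) misses the remaining region (no effect); the 25×10.5 cube at (7.5, 9.5) misses the remaining region (no effect); the r=3 cylinder at (8, 11.5) misses the remaining region (no effect) — boundary = 12.25 mm. Overall, the cross-section is a single solid region. Total boundary length (outer) = 12.25 mm.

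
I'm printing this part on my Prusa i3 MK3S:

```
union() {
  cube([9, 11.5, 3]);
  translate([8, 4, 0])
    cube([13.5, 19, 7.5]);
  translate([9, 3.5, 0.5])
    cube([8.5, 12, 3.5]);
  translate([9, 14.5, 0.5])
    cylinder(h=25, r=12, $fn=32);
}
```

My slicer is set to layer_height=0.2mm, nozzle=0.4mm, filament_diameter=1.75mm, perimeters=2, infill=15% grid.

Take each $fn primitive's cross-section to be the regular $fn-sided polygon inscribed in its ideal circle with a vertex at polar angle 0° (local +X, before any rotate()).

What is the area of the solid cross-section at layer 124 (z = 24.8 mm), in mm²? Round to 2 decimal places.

At z = 24.8 mm: the cube is not intersected at this z (z outside [0, 3]); the cube at (8, 4) is not intersected at this z (z outside [0, 7.5]); the cube at (9, 3.5) does not reach this height (z outside [0.5, 4]); the r=12 cylinder at (9, 14.5) gives a regular 32-gon of circumradius 12 (constant along its height) (area = (32/2)·12.000²·sin(360°/32) = 449.49 mm²); Merging all regions: only the r=12 cylinder at (9, 14.5) is present, so the union is just that shape — area = 449.49 mm². Overall, the cross-section is a single solid region. Net area = 449.49 mm².

449.49 mm²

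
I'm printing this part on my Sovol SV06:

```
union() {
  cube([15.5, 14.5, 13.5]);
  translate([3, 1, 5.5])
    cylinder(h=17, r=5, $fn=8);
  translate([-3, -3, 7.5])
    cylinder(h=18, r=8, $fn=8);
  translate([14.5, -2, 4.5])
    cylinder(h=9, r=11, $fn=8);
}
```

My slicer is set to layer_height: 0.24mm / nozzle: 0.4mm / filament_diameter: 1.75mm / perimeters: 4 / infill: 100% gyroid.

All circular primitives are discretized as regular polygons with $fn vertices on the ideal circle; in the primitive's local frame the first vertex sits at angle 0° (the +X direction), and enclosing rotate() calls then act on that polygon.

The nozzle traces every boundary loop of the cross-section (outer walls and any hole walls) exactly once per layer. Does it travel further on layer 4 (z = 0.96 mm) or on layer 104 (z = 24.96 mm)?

layer 4 (z = 0.96 mm)

Layer 4 (z = 0.96): the cube (footprint 15.5×14.5) is included at this height (perimeter 60.00 mm); the cylinder at (3, 1) does not reach this height (z outside [5.5, 22.5]); the cylinder at (-3, -3) does not reach this height (z outside [7.5, 25.5]); the cylinder at (14.5, -2) does not reach this height (z outside [4.5, 13.5]); Merging all regions: only the 15.5×14.5 cube is present, so the union is just that shape — boundary = 60.00 mm. So its perimeter = 60.00 mm. Layer 104 (z = 24.96): the cube is absent (z outside [0, 13.5]); the cylinder at (3, 1) does not reach this height (z outside [5.5, 22.5]); the r=8 cylinder at (-3, -3) contributes a regular 8-gon of circumradius 8 (perimeter = 2·8·8.000·sin(180°/8) = 48.98 mm); the cylinder at (14.5, -2) is not intersected at this z (z outside [4.5, 13.5]); Taking the union: only the r=8 cylinder at (-3, -3) is present, so the union is just that shape — boundary = 48.98 mm. So its perimeter = 48.98 mm. Layer 4 is larger (60.00 vs 48.98 mm).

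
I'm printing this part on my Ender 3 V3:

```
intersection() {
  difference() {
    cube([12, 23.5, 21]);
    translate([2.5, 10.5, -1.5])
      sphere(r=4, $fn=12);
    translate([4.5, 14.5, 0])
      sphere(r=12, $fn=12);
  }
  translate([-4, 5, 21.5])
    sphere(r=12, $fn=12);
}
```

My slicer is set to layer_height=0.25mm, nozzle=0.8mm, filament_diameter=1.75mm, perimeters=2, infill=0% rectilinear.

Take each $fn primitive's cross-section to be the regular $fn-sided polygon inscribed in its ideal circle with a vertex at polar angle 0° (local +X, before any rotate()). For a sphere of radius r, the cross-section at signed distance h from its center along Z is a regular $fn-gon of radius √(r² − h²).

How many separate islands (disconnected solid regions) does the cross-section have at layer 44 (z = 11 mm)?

1

At z = 11 mm: the 12×23.5 cube contributes its full rectangle; the sphere at (2.5, 10.5) is not intersected at this z (|z−center|=12.500 > r=4); the sphere at (4.5, 14.5): section is a regular 12-gon, circumradius = √(r²−h²) = √(12²−11²) = 4.796; Subtracting the remaining from the first: starting from the 12×23.5 cube, the r=12 sphere at (4.5, 14.5) partially overlaps it — only the 68.67 mm² overlap (of its 69.00 mm²) is removed, clipping the outline — 1 connected region; the r=12 sphere at (-4, 5) slices to a regular 12-gon of circumradius 5.809 (√(r²−h²) with h=10.5 from center); Keeping only the common overlap: the r=12 sphere at (-4, 5) partially overlaps the result so far; clipping to the common part keeps 9.31 mm² — 1 connected region. Overall, the cross-section is a single solid region. Island count = 1.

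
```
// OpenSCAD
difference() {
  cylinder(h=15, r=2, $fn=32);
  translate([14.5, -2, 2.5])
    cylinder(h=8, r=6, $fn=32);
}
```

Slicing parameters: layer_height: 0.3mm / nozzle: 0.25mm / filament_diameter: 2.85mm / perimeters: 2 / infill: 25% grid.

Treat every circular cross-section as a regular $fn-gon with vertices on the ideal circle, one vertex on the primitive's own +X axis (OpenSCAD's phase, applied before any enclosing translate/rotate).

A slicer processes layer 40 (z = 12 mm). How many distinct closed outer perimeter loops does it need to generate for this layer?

1

At z = 12 mm: the r=2 cylinder contributes a regular 32-gon of circumradius 2; the cylinder at (14.5, -2) is not intersected at this z (z outside [2.5, 10.5]); Taking the first minus the rest: none of the subtracted shapes is present at this height, so the r=2 cylinder is unchanged — 1 connected region. The result has 1 disconnected region.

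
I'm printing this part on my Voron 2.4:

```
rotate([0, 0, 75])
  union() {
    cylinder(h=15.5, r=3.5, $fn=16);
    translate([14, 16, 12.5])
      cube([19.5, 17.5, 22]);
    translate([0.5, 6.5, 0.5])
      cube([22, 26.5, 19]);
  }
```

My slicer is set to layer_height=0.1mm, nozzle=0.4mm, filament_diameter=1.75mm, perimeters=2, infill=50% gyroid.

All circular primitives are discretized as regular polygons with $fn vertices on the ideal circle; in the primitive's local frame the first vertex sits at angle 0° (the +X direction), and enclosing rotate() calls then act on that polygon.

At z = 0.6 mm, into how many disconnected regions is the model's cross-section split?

2

At z = 0.6 mm: the r=3.5 cylinder contributes a regular 16-gon of circumradius 3.5; the cube at (14, 16) is not intersected at this z (z outside [12.5, 34.5]); the cube at (0.5, 6.5) is present — its section is the full 22×26.5 rectangle; Combining (union): the 2 present regions are separate (no shared area or edge), so areas and boundary lengths simply add and each stays a separate island — 2 connected regions; (rotated 75° about Z; rotation is an isometry so areas/perimeters/island counts are preserved). The result has 2 disconnected regions.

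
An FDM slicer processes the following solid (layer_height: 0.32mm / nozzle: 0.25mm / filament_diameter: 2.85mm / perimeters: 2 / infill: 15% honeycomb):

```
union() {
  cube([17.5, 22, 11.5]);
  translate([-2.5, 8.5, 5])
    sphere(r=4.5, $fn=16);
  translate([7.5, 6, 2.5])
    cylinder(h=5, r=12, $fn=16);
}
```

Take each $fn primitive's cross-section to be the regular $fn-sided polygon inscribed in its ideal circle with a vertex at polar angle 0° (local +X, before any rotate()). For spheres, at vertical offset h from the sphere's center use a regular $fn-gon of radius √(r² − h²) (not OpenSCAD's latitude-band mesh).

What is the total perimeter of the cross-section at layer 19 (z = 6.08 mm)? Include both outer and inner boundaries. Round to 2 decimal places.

92.20 mm

At z = 6.08 mm: the 17.5×22 cube contributes its full rectangle (perimeter 79.00 mm); the r=4.5 sphere at (-2.5, 8.5) contributes a regular 16-gon of circumradius √(4.5²−1.08²) = 4.368 (perimeter = 2·16·4.368·sin(180°/16) = 27.27 mm); the r=12 cylinder at (7.5, 6) contributes a regular 16-gon of circumradius 12 (perimeter = 2·16·12.000·sin(180°/16) = 74.91 mm); Merging all regions: the regions partially overlap (shared area 329.84 mm²), so the edge portions inside another operand are dropped and the merged outline is re-measured after clipping — boundary = 92.20 mm. Overall, the cross-section is a single solid region. Total boundary length (outer) = 92.20 mm.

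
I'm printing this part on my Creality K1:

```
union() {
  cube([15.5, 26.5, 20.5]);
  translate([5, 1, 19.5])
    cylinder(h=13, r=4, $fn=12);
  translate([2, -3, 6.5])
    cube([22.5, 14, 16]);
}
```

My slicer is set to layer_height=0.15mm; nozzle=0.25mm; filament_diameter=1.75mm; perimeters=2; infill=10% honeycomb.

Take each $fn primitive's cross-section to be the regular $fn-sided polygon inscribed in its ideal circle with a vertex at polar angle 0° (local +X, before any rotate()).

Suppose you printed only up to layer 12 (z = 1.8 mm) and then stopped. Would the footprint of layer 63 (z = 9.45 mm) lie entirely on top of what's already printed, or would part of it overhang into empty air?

part overhangs

Compare the two slices. At z = 1.8: the cube (footprint 15.5×26.5) is included at this height (area 410.75 mm²); the cylinder at (5, 1) is not intersected at this z (z outside [19.5, 32.5]); the cube at (2, -3) does not reach this height (z outside [6.5, 22.5]); Merging all regions: only the 15.5×26.5 cube is present, so the union is just that shape — area = 410.75 mm². At z = 9.45: the 15.5×26.5 cube contributes its full rectangle (area 410.75 mm²); the cylinder at (5, 1) is absent (z outside [19.5, 32.5]); the 22.5×14 cube at (2, -3) contributes its full rectangle (area 315.00 mm²); Taking the union: the regions partially overlap — summed areas 725.75 mm² minus the doubly-counted overlap 148.50 mm² gives 577.25 mm² — area = 577.25 mm². Checking containment: at z = 9.45 the cross-section extends beyond the z = 1.8 cross-section by about 166.50 mm².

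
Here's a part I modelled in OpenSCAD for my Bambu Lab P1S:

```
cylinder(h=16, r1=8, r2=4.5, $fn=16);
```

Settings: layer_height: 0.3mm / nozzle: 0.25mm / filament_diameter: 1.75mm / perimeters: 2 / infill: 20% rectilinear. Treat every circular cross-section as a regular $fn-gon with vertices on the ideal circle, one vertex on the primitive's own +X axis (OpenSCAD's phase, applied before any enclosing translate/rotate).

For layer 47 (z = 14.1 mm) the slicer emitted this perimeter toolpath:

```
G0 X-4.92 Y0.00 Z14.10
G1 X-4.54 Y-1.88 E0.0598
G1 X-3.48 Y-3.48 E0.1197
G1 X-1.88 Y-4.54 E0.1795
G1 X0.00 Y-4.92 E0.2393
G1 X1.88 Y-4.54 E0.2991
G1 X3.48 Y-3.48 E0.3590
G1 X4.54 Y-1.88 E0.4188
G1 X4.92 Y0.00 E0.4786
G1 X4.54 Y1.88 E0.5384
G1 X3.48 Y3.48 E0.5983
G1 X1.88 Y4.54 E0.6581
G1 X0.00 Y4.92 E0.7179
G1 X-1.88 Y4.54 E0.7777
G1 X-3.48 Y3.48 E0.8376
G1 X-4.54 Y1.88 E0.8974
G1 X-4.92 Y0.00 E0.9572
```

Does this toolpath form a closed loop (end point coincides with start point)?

yes

Start point (G0): (-4.92, 0.00). End point (last G1): the path returns to the start — closed.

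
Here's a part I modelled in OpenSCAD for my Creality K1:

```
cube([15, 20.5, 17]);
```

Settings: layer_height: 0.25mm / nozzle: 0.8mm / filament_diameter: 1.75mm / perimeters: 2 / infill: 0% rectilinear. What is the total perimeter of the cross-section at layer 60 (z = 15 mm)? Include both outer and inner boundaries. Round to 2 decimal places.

At z = 15 mm: the cube (footprint 15×20.5) is included at this height (perimeter 71.00 mm). Overall, the cross-section is a single solid region. Total boundary length (outer) = 71.00 mm.

71.00 mm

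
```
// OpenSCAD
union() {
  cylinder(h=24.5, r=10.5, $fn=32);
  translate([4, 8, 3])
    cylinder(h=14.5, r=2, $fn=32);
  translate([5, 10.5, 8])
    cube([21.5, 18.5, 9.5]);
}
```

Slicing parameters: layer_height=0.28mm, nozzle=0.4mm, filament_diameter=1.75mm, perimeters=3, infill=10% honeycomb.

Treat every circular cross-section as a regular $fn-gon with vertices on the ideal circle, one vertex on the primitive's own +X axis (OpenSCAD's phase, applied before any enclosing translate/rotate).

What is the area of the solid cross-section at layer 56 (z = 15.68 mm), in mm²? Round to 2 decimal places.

742.79 mm²

At z = 15.68 mm: the r=10.5 cylinder contributes a regular 32-gon of circumradius 10.5 (area = (32/2)·10.500²·sin(360°/32) = 344.14 mm²); the r=2 cylinder at (4, 8) gives a regular 32-gon of circumradius 2 (constant along its height) (area = (32/2)·2.000²·sin(360°/32) = 12.49 mm²); the 21.5×18.5 cube at (5, 10.5) contributes its full rectangle (area 397.75 mm²); Combining (union): the regions partially overlap — summed areas 754.38 mm² minus the doubly-counted overlap 11.59 mm² gives 742.79 mm² — area = 742.79 mm². Overall, the cross-section has 2 separate islands. Net area = 742.79 mm².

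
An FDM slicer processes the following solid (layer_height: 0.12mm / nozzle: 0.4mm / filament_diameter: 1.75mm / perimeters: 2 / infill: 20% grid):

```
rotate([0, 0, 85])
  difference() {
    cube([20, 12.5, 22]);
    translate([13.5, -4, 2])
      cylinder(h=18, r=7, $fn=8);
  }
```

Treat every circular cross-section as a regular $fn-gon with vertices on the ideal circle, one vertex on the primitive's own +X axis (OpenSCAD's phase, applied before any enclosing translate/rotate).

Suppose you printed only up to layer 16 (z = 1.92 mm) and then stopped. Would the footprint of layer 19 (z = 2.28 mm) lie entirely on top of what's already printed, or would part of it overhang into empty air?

entirely on top

Compare the two slices. At z = 1.92: the cube is present — its section is the full 20×12.5 rectangle (area 250.00 mm²); the cylinder at (13.5, -4) is not intersected at this z (z outside [2, 20]); After the difference (first − rest): none of the subtracted shapes is present at this height, so the 20×12.5 cube is unchanged — area = 250.00 mm²; (whole slice rotated 85° about Z — lengths, areas and connectivity unchanged). At z = 2.28: the cube (footprint 20×12.5) is included at this height (area 250.00 mm²); the cylinder at (13.5, -4): section is a regular 8-gon, circumradius r=7 (area = (8/2)·7.000²·sin(360°/8) = 138.59 mm²); Subtracting the remaining from the first: starting from the 20×12.5 cube (250.00 mm²), the r=7 cylinder at (13.5, -4) partially overlaps it — only the 19.92 mm² overlap (of its 138.59 mm²) is removed, clipping the outline — area = 230.08 mm²; (whole slice rotated 85° about Z — lengths, areas and connectivity unchanged). Checking containment: the cross-section at z = 2.28 is a subset of the cross-section at z = 1.92.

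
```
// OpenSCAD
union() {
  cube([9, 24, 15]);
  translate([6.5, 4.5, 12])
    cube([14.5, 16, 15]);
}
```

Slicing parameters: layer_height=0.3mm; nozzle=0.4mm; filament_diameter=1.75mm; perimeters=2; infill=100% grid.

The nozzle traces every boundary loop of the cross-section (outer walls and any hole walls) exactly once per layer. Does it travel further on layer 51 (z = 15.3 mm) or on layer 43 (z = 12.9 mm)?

layer 43 (z = 12.9 mm)

Layer 51 (z = 15.3): the cube does not reach this height (z outside [0, 15]); the cube at (6.5, 4.5) is present — its section is the full 14.5×16 rectangle (perimeter 61.00 mm); Combining (union): only the 14.5×16 cube at (6.5, 4.5) is present, so the union is just that shape — boundary = 61.00 mm. So its perimeter = 61.00 mm. Layer 43 (z = 12.9): the 9×24 cube contributes its full rectangle (perimeter 66.00 mm); the cube at (6.5, 4.5) (footprint 14.5×16) is included at this height (perimeter 61.00 mm); Merging all regions: the regions partially overlap (shared area 40.00 mm²), so the edge portions inside another operand are dropped and the merged outline is re-measured after clipping — boundary = 90.00 mm. So its perimeter = 90.00 mm. Layer 43 is larger (90.00 vs 61.00 mm).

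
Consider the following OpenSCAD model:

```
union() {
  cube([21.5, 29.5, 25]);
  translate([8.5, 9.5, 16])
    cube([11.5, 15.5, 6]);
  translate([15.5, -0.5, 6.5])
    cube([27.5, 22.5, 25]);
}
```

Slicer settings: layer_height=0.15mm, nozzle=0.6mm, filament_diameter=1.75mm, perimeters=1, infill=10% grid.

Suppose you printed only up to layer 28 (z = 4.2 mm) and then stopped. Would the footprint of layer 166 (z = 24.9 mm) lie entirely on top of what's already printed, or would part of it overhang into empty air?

Compare the two slices. At z = 4.2: the 21.5×29.5 cube contributes its full rectangle (area 634.25 mm²); the cube at (8.5, 9.5) is absent (z outside [16, 22]); the cube at (15.5, -0.5) is absent (z outside [6.5, 31.5]); Combining (union): only the 21.5×29.5 cube is present, so the union is just that shape — area = 634.25 mm². At z = 24.9: the cube (footprint 21.5×29.5) is included at this height (area 634.25 mm²); the cube at (8.5, 9.5) is not intersected at this z (z outside [16, 22]); the cube at (15.5, -0.5) (footprint 27.5×22.5) is included at this height (area 618.75 mm²); Taking the union: the regions partially overlap — summed areas 1253.00 mm² minus the doubly-counted overlap 132.00 mm² gives 1121.00 mm² — area = 1121.00 mm². Checking containment: at z = 24.9 the cross-section extends beyond the z = 4.2 cross-section by about 486.75 mm².

part overhangs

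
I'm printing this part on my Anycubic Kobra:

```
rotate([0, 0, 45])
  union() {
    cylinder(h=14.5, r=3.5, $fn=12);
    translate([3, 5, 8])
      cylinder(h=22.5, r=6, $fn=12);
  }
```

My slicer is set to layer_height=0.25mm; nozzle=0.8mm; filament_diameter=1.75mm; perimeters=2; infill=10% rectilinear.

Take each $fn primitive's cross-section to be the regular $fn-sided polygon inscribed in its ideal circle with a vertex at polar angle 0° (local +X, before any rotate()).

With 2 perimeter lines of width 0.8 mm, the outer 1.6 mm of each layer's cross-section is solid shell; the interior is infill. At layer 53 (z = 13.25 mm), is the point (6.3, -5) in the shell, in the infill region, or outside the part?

At z = 13.25 mm: the r=3.5 cylinder contributes a regular 12-gon of circumradius 3.5; the r=6 cylinder at (3, 5) contributes a regular 12-gon of circumradius 6; Merging all regions: the regions partially overlap (shared area 16.36 mm²), so overlapping operands fuse into one piece — 1 connected region; (whole slice rotated 45° about Z — lengths, areas and connectivity unchanged). Overall, the cross-section is a single solid region. Undo the 45° rotation: the query point maps to (0.919, -7.990) in the un-rotated model frame. The nearest boundary edge runs (1.75, -3.03)→(-0.00, -3.50); distance from the point to it = 4.58 mm. The point is not inside any of the regions above, so it lies outside the cross-section (4.58 mm from the nearest boundary).

outside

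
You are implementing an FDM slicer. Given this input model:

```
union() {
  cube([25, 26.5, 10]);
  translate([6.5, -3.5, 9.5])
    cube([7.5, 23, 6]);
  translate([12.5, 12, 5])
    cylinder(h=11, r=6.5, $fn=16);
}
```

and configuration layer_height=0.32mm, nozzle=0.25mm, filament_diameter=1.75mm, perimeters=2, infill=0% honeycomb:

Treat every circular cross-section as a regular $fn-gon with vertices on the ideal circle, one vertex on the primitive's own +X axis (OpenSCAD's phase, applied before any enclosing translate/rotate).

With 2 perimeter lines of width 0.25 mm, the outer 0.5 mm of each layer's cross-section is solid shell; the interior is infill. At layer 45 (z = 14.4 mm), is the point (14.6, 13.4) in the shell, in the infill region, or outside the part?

infill

At z = 14.4 mm: the cube does not reach this height (z outside [0, 10]); the cube at (6.5, -3.5) is present — its section is the full 7.5×23 rectangle; the cylinder at (12.5, 12): section is a regular 16-gon, circumradius r=6.5; Taking the union: the regions partially overlap (shared area 82.47 mm²), so overlapping operands fuse into one piece — 1 connected region. Overall, the cross-section is a single solid region. The nearest boundary edge runs (17.10, 16.60)→(18.51, 14.49); distance from the point to it = 3.85 mm. The point is inside the cross-section and 3.85 mm from the nearest boundary — more than the 0.5 mm shell width (2 × 0.25), so it's in the infill interior.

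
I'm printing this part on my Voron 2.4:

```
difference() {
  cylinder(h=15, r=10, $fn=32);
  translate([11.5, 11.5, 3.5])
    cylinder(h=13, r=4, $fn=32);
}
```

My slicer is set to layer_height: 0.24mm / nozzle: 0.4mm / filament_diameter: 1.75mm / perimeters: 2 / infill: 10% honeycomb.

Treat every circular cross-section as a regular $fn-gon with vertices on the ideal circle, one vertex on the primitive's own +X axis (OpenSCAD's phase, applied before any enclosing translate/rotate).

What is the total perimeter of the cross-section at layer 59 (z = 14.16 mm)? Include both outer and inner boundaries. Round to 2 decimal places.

At z = 14.16 mm: the r=10 cylinder gives a regular 32-gon of circumradius 10 (constant along its height) (perimeter = 2·32·10.000·sin(180°/32) = 62.73 mm); the r=4 cylinder at (11.5, 11.5) contributes a regular 32-gon of circumradius 4 (perimeter = 2·32·4.000·sin(180°/32) = 25.09 mm); After the difference (first − rest): starting from the r=10 cylinder, the r=4 cylinder at (11.5, 11.5) misses the remaining region (no effect) — boundary = 62.73 mm. Overall, the cross-section is a single solid region. Total boundary length (outer) = 62.73 mm.

62.73 mm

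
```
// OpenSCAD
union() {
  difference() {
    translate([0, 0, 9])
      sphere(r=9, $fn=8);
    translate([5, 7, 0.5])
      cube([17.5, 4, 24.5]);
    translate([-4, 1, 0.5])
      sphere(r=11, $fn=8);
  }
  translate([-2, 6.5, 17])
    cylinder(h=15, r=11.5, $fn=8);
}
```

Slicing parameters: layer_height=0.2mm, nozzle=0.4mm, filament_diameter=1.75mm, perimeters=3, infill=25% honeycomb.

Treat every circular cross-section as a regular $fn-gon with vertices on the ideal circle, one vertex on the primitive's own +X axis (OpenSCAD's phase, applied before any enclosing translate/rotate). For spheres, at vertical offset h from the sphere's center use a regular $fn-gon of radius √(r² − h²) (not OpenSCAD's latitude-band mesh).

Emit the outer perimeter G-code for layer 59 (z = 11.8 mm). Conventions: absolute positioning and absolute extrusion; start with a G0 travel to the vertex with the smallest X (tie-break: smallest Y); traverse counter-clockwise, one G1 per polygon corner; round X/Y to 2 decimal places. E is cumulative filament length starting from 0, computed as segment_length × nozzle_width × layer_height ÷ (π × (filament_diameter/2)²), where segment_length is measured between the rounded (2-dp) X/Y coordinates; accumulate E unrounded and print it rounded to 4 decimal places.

At z = 11.8 mm: the r=9 sphere slices to a regular 8-gon of circumradius 8.553 (√(r²−h²) with h=2.8 from center); the cube at (5, 7) (footprint 17.5×4) is included at this height; the sphere at (-4, 1) is not intersected at this z (|z−center|=11.300 > r=11); Subtracting the remaining from the first: starting from the r=9 sphere, the 17.5×4 cube at (5, 7) misses the remaining region (no effect) — 1 connected region; the cylinder at (-2, 6.5) is not intersected at this z (z outside [17, 32]); Combining (union): only the result so far is present, so the union is just that shape — 1 connected region. The outline is a single polygon with 8 vertices. Extrusion per mm of travel: 0.4 × 0.2 / (π × 0.875²) = 0.033260. Accumulating E over each segment gives final E = 1.7418.

G0 X-8.55 Y0.00 Z11.80
G1 X-6.05 Y-6.05 E0.2177
G1 X0.00 Y-8.55 E0.4355
G1 X6.05 Y-6.05 E0.6532
G1 X8.55 Y0.00 E0.8709
G1 X6.05 Y6.05 E1.0886
G1 X0.00 Y8.55 E1.3064
G1 X-6.05 Y6.05 E1.5241
G1 X-8.55 Y0.00 E1.7418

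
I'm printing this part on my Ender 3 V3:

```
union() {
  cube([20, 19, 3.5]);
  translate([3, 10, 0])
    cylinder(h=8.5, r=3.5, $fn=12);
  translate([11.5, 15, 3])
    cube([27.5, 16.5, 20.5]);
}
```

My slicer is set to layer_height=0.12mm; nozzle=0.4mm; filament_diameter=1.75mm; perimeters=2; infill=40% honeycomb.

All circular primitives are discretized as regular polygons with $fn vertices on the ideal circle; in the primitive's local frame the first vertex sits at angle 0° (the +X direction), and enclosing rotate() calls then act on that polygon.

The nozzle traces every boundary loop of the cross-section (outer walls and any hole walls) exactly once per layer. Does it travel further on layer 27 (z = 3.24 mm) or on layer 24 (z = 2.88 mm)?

Layer 27 (z = 3.24): the 20×19 cube contributes its full rectangle (perimeter 78.00 mm); the r=3.5 cylinder at (3, 10) gives a regular 12-gon of circumradius 3.5 (constant along its height) (perimeter = 2·12·3.500·sin(180°/12) = 21.74 mm); the cube at (11.5, 15) is present — its section is the full 27.5×16.5 rectangle (perimeter 88.00 mm); Merging all regions: the regions partially overlap (shared area 69.82 mm²), so the edge portions inside another operand are dropped and the merged outline is re-measured after clipping — boundary = 141.15 mm. So its perimeter = 141.15 mm. Layer 24 (z = 2.88): the cube is present — its section is the full 20×19 rectangle (perimeter 78.00 mm); the r=3.5 cylinder at (3, 10) gives a regular 12-gon of circumradius 3.5 (constant along its height) (perimeter = 2·12·3.500·sin(180°/12) = 21.74 mm); the cube at (11.5, 15) does not reach this height (z outside [3, 23.5]); Combining (union): the regions partially overlap (shared area 35.82 mm²), so the edge portions inside another operand are dropped and the merged outline is re-measured after clipping — boundary = 78.15 mm. So its perimeter = 78.15 mm. Layer 27 is larger (141.15 vs 78.15 mm).

layer 27 (z = 3.24 mm)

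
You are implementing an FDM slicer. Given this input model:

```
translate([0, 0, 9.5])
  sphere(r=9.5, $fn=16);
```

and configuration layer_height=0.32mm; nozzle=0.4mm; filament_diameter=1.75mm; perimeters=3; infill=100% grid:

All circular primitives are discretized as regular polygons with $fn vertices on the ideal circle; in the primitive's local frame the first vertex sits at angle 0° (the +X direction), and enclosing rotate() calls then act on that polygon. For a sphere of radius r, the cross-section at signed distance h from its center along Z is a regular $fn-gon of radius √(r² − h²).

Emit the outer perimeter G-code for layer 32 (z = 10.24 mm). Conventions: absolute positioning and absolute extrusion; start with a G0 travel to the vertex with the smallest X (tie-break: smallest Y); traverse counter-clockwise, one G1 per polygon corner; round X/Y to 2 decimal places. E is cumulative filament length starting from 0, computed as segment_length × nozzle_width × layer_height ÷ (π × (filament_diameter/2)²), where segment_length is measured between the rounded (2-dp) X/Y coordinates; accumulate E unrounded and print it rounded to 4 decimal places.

At z = 10.24 mm: the r=9.5 sphere slices to a regular 16-gon of circumradius 9.471 (√(r²−h²) with h=0.74 from center). The outline is a single polygon with 16 vertices. Extrusion per mm of travel: 0.4 × 0.32 / (π × 0.875²) = 0.053216. Accumulating E over each segment gives final E = 3.1465.

G0 X-9.47 Y0.00 Z10.24
G1 X-8.75 Y-3.62 E0.1964
G1 X-6.70 Y-6.70 E0.3933
G1 X-3.62 Y-8.75 E0.5902
G1 X0.00 Y-9.47 E0.7866
G1 X3.62 Y-8.75 E0.9830
G1 X6.70 Y-6.70 E1.1799
G1 X8.75 Y-3.62 E1.3768
G1 X9.47 Y0.00 E1.5732
G1 X8.75 Y3.62 E1.7696
G1 X6.70 Y6.70 E1.9665
G1 X3.62 Y8.75 E2.1634
G1 X0.00 Y9.47 E2.3598
G1 X-3.62 Y8.75 E2.5563
G1 X-6.70 Y6.70 E2.7532
G1 X-8.75 Y3.62 E2.9500
G1 X-9.47 Y0.00 E3.1465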